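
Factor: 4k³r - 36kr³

4kr(k + 3r)(k - 3r)

Factor out 4kr, leaving k² - 9r², which is a difference of two squares.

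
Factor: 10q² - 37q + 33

(2q - 3)(5q - 11)

Need a pair with product 10·33 = 330 and sum -37: that's -22 and -15.
Split the middle term: 10q² - 22q - 15q + 33 = 2q(5q - 11) - 3(5q - 11).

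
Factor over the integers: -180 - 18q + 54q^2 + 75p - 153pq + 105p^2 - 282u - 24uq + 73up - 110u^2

-(11u - 15p + 9q + 15)(10u + 7p - 6q + 12)

Group: -11u(10u + 7p - 6q + 12) + (15p - 9q - 15)(10u + 7p - 6q + 12); both groups contain (10u + 7p - 6q + 12).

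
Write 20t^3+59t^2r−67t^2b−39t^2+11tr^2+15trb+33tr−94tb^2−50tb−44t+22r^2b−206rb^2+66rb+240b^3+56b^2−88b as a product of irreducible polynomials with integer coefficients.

Group: 5t(4t^2+11tr−7tb−11t+22rb−30b^2−22b) + (r−8b+4)(4t^2+11tr−7tb−11t+22rb−30b^2−22b); both groups contain (4t^2+11tr−7tb−11t+22rb−30b^2−22b), so (5t+r−8b+4) is a factor with cofactor 4t^2+11tr−7tb−11t+22rb−30b^2−22b.
The cofactor groups again: 4t^2+11tr−7tb−11t+22rb−30b^2−22b = 4t(t+2b) + (11r−15b−11)(t+2b); both groups contain (t+2b), giving (4t+11r−15b−11)(t+2b).

(4t+11r−15b−11)(5t+r−8b+4)(t+2b)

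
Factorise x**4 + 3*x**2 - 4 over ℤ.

Substitute u = x**2 to get a quadratic in u, then factor.
x**2 + 4 is irreducible over ℤ (sum of squares).
x**2 - 1 is a difference of squares.

(x + 1)*(x - 1)*(x**2 + 4)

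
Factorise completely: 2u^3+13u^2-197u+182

Trying the rational-root candidates, u = 1 is a root, so (u-1) is a factor; dividing leaves 2u^2+15u-182.
The remaining quadratic factors as (u+14)(2u-13).

(2u-13)(u+14)(u-1)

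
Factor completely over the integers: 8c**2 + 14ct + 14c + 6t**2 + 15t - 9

(2c + 2t - 1)(4c + 3t + 9)

Group: 2c(4c + 3t + 9) + (2t - 1)(4c + 3t + 9); both groups contain (4c + 3t + 9).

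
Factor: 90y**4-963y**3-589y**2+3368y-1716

Testing divisors of the constant over divisors of the leading coefficient, y = 6/5 is a root, so (5y-6) is a factor; dividing leaves 18y**3-171y**2-323y+286.
Continuing, y = -13/6 is a root, giving the factor (6y+13) and quotient 3y**2-35y+22.
The remaining quadratic factors as (3y-2)(y-11).

(3y-2)(5y-6)(6y+13)(y-11)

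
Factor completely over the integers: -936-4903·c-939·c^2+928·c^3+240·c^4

Testing divisors of the constant over divisors of the leading coefficient, c = 9/4 is a root, giving the factor (4·c-9) and quotient 60·c^3+367·c^2+591·c+104.
Next, c = -8/3 is a root, so (3·c+8) is a factor; dividing leaves 20·c^2+69·c+13.
The remaining quadratic factors as (5·c+1)(4·c+13).

(3·c+8)·(4·c+13)·(4·c-9)·(5·c+1)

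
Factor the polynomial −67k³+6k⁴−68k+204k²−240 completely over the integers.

Trying the rational-root candidates, k = 6 is a root, so (k−6) is a factor; dividing leaves 6k³−31k²+18k+40.
Continuing, k = 4 is a root, so (k−4) divides it; the quotient is 6k²−7k−10.
The remaining quadratic factors as (k−2)(6k+5).

(6k+5)(k−2)(k−4)(k−6)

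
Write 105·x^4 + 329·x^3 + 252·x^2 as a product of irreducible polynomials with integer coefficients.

Pull out the common factor 7·x^2, then factor the remaining trinomial.

7·x^2·(3·x + 4)·(5·x + 9)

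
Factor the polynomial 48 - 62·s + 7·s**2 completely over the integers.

(7·s - 6)·(s - 8)

Need a pair with product 7·48 = 336 and sum -62: that's -56 and -6.
Split the middle term: 7·s**2 - 56·s - 6·s + 48 = 7·s·(s - 8) - 6·(s - 8).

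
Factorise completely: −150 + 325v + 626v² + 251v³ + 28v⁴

Trying the rational-root candidates, v = −3 is a root, so (v + 3) is a factor; dividing leaves 28v³ + 167v² + 125v − 50.
Then v = 2/7 is a root, so (7v − 2) is a factor; dividing leaves 4v² + 25v + 25.
The remaining quadratic factors as (v + 5)(4v + 5).

(4v + 5)(7v − 2)(v + 3)(v + 5)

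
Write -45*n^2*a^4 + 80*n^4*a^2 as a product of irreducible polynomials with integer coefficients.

Every term has a factor of 5*n^2*a^2. Then 16*n^2 - 9*a^2 = (4*n)² − (3*a)².

5*a^2*n^2*(4*n - 3*a)*(4*n + 3*a)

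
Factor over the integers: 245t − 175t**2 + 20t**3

Pull out the common factor 5t, then factor the remaining trinomial.

5t(4t − 7)(t − 7)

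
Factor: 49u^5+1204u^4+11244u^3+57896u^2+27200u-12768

(7u+6)(7u-2)(u+14)(u^2+10u+76)

Testing divisors of the constant over divisors of the leading coefficient, u = 2/7 is a root, giving the factor (7u-2) and quotient 7u^4+174u^3+1656u^2+8744u+6384.
Next, u = -14 is a root, so (u+14) is a factor; dividing leaves 7u^3+76u^2+592u+456.
Continuing, u = -6/7 is a root, so (7u+6) is a factor; dividing leaves u^2+10u+76.
The quadratic u^2+10u+76 has discriminant -204 < 0 and is irreducible over ℤ.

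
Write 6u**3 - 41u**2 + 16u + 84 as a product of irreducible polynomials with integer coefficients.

By the rational root theorem, u = 2 is a root, giving the factor (u - 2) and quotient 6u**2 - 29u - 42.
The remaining quadratic factors as (6u + 7)(u - 6).

(6u + 7)(u - 2)(u - 6)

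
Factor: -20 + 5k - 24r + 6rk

(6r + 5)(k - 4)

Group as (6rk - 24r) + (5k - 20) = 6r(k - 4) + 5(k - 4).
Both groups share the factor (k - 4).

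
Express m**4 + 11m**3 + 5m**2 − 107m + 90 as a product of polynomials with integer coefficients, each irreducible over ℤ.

By the rational root theorem, m = −9 is a root, so (m + 9) is a factor; dividing leaves m**3 + 2m**2 − 13m + 10.
Next, m = 2 is a root, so (m − 2) is a factor; dividing leaves m**2 + 4m − 5.
The remaining quadratic factors as (m + 5)(m − 1).

(m + 5)(m + 9)(m − 1)(m − 2)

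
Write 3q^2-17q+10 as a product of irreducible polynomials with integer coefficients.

(3q-2)(q-5)

Need a pair with product 3·10 = 30 and sum -17: that's -15 and -2.
Split the middle term: 3q^2-15q - 2q+10 = 3q(q-5) - 2(q-5).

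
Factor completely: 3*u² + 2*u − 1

(3*u − 1)*(u + 1)

Need a pair with product 3·(−1) = −3 and sum 2: that's 3 and −1.
Split the middle term: 3*u² + 3*u − u − 1 = 3*u*(u + 1) − (u + 1).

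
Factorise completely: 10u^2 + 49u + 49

(2u + 7)(5u + 7)

Need a pair with product 10·49 = 490 and sum 49: that's 14 and 35.
Split the middle term: 10u^2 + 14u + 35u + 49 = 2u(5u + 7) + 7(5u + 7).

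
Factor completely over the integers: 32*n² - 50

2*(4*n + 5)*(4*n - 5)

Factor out 2, leaving 16*n² - 25, which is a difference of two squares.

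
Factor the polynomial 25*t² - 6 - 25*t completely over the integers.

(5*t + 1)*(5*t - 6)

Need a pair with product 25·(-6) = -150 and sum -25: that's 5 and -30.
Split the middle term: 25*t² + 5*t - 30*t - 6 = 5*t*(5*t + 1) - 6*(5*t + 1).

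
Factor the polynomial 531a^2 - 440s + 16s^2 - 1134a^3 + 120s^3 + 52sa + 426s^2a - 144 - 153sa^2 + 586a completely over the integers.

(6s - 9a + 2)(5s + 14a + 9)(4s + 9a - 8)

Group: 6s(20s^2 + 101sa - 4s + 126a^2 - 31a - 72) + (-9a + 2)(20s^2 + 101sa - 4s + 126a^2 - 31a - 72); both groups contain (20s^2 + 101sa - 4s + 126a^2 - 31a - 72), so (6s - 9a + 2) is a factor with cofactor 20s^2 + 101sa - 4s + 126a^2 - 31a - 72.
The cofactor groups again: 20s^2 + 101sa - 4s + 126a^2 - 31a - 72 = 5s(4s + 9a - 8) + (14a + 9)(4s + 9a - 8); both groups contain (4s + 9a - 8), giving (5s + 14a + 9)(4s + 9a - 8).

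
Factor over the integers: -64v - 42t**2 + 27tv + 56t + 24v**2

Group: -6t(7t - 8v) + (-3v + 8)(7t - 8v); both groups contain (7t - 8v).

-(6t + 3v - 8)(7t - 8v)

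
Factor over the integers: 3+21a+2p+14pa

(2p+3)(7a+1)

Group as (14pa+2p) + (21a+3) = 2p(7a+1) + 3(7a+1).
Both groups share the factor (7a+1).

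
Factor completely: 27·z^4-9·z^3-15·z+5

Group as (27·z^4-15·z) + (-9·z^3+5) = 3·z·(9·z^3-5) - (9·z^3-5).
Both groups share the factor (9·z^3-5).

(3·z-1)·(9·z^3-5)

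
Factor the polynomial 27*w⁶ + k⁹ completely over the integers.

Recognize a sum of cubes with the parts k³ and 3*w².

(k³ + 3*w²)*(k⁶ − 3*k³*w² + 9*w⁴)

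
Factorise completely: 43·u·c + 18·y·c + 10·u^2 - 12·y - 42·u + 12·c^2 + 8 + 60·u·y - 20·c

Group: u·(10·u + 3·c - 2) + (6·y + 4·c - 4)·(10·u + 3·c - 2); both groups contain (10·u + 3·c - 2).

(10·u + 3·c - 2)·(u + 6·y + 4·c - 4)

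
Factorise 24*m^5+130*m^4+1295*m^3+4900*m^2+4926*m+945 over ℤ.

(4*m+1)*(6*m+7)*(m+3)*(m^2+m+45)

Trying the rational-root candidates, m = -1/4 is a root, so (4*m+1) divides it; the quotient is 6*m^4+31*m^3+316*m^2+1146*m+945.
Continuing, m = -3 is a root, giving the factor (m+3) and quotient 6*m^3+13*m^2+277*m+315.
Next, m = -7/6 is a root, so (6*m+7) divides it; the quotient is m^2+m+45.
The quadratic m^2+m+45 has discriminant -179 < 0 and is irreducible over ℤ.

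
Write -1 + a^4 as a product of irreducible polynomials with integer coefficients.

(a + 1)(a - 1)(a^2 + 1)

Difference of squares twice: with A = a and B = 1, A⁴ − B⁴ = (A² − B²)(A² + B²), and A² − B² factors again.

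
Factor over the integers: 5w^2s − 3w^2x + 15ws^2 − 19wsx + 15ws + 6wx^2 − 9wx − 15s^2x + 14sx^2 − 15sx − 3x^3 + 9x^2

Group: w(5ws − 3wx + 15s^2 − 14sx + 15s + 3x^2 − 9x) − x(5ws − 3wx + 15s^2 − 14sx + 15s + 3x^2 − 9x); both groups contain (5ws − 3wx + 15s^2 − 14sx + 15s + 3x^2 − 9x), so (w − x) is a factor with cofactor 5ws − 3wx + 15s^2 − 14sx + 15s + 3x^2 − 9x.
The cofactor groups again: 5ws − 3wx + 15s^2 − 14sx + 15s + 3x^2 − 9x = 5s(w + 3s − x + 3) − 3x(w + 3s − x + 3); both groups contain (w + 3s − x + 3), giving (5s − 3x)(w + 3s − x + 3).

(w + 3s − x + 3)(5s − 3x)(w − x)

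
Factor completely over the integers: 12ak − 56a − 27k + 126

Group as (12ak − 56a) + (−27k + 126) = 4a(3k − 14) − 9(3k − 14).
Both groups share the factor (3k − 14).

(3k − 14)(4a − 9)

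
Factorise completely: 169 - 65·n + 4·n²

Need a pair with product 4·169 = 676 and sum -65: that's -13 and -52.
Split the middle term: 4·n² - 13·n - 52·n + 169 = n·(4·n - 13) - 13·(4·n - 13).

(4·n - 13)·(n - 13)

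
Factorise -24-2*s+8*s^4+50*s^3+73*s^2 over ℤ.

(2*s-1)*(4*s+3)*(s+2)*(s+4)

By the rational root theorem, s = -4 is a root, giving the factor (s+4) and quotient 8*s^3+18*s^2+s-6.
Next, s = -2 is a root, giving the factor (s+2) and quotient 8*s^2+2*s-3.
The remaining quadratic factors as (2*s-1)(4*s+3).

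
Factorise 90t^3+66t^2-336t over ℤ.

6t(3t+7)(5t-8)

Pull out the common factor 6t, then factor the remaining trinomial.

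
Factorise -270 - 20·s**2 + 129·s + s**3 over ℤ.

(s - 5)·(s - 6)·(s - 9)

Testing divisors of the constant over divisors of the leading coefficient, s = 5 is a root, so (s - 5) divides it; the quotient is s**2 - 15·s + 54.
The remaining quadratic factors as (s - 9)(s - 6).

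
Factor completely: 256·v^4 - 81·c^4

Write as (16·v^2)² − (9·c^2)², then factor 16·v^2 - 9·c^2 once more.

(4·v - 3·c)·(4·v + 3·c)·(16·v^2 + 9·c^2)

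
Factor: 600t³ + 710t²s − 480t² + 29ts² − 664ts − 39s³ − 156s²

(5t − s − 4)(12t + 13s)(10t + 3s)

Group: 5t(120t² + 166ts + 39s²) + (−s − 4)(120t² + 166ts + 39s²); both groups contain (120t² + 166ts + 39s²), so (5t − s − 4) is a factor with cofactor 120t² + 166ts + 39s².
The cofactor groups again: 120t² + 166ts + 39s² = 12t(10t + 3s) + 13s(10t + 3s); both groups contain (10t + 3s), giving (12t + 13s)(10t + 3s).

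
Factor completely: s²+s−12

Two integers with product −12 and sum 1 are −3 and 4.

(s+4)·(s−3)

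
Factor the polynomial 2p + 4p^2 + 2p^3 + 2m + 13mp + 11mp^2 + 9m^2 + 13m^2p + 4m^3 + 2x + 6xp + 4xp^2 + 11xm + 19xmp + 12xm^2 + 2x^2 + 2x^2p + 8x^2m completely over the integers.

(4m + p + 1)(2x + m + 2p + 2)(x + m + p)

Group: 2x(4xm + xp + x + 4m^2 + 5mp + m + p^2 + p) + (m + 2p + 2)(4xm + xp + x + 4m^2 + 5mp + m + p^2 + p); both groups contain (4xm + xp + x + 4m^2 + 5mp + m + p^2 + p), so (2x + m + 2p + 2) is a factor with cofactor 4xm + xp + x + 4m^2 + 5mp + m + p^2 + p.
The cofactor groups again: 4xm + xp + x + 4m^2 + 5mp + m + p^2 + p = 4m(x + m + p) + (p + 1)(x + m + p); both groups contain (x + m + p), giving (4m + p + 1)(x + m + p).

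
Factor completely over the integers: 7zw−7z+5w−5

(7z+5)(w−1)

Group as (7zw−7z) + (5w−5) = 7z(w−1) + 5(w−1).
Both groups share the factor (w−1).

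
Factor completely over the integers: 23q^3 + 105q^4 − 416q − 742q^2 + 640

(3q − 8)(5q + 8)(7q − 5)(q + 2)

Testing divisors of the constant over divisors of the leading coefficient, q = 8/3 is a root, so (3q − 8) is a factor; dividing leaves 35q^3 + 101q^2 + 22q − 80.
Continuing, q = −2 is a root, so (q + 2) divides it; the quotient is 35q^2 + 31q − 40.
The remaining quadratic factors as (7q − 5)(5q + 8).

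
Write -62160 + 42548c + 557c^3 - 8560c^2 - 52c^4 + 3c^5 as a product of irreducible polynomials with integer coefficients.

Testing divisors of the constant over divisors of the leading coefficient, c = 3 is a root, so (c - 3) divides it; the quotient is 3c^4 - 43c^3 + 428c^2 - 7276c + 20720.
Continuing, c = 10/3 is a root, so (3c - 10) is a factor; dividing leaves c^3 - 11c^2 + 106c - 2072.
Continuing, c = 14 is a root, so (c - 14) divides it; the quotient is c^2 + 3c + 148.
The quadratic c^2 + 3c + 148 has discriminant -583 < 0 and is irreducible over ℤ.

(3c - 10)(c - 14)(c - 3)(c^2 + 3c + 148)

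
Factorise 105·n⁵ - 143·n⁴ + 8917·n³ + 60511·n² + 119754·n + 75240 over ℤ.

(3·n + 5)·(5·n + 12)·(7·n + 11)·(n² - 7·n + 114)

Trying the rational-root candidates, n = -12/5 is a root, giving the factor (5·n + 12) and quotient 21·n⁴ - 79·n³ + 1973·n² + 7367·n + 6270.
Next, n = -5/3 is a root, so (3·n + 5) is a factor; dividing leaves 7·n³ - 38·n² + 721·n + 1254.
Then n = -11/7 is a root, so (7·n + 11) is a factor; dividing leaves n² - 7·n + 114.
The quadratic n² - 7·n + 114 has discriminant -407 < 0 and is irreducible over ℤ.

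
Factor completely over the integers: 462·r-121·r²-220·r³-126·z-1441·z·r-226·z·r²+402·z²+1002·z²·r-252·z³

-(3·z-11·r)·(6·z-4·r-7)·(14·z+5·r-6)

Group: 14·z·(-18·z²+78·z·r+21·z-44·r²-77·r) + (5·r-6)·(-18·z²+78·z·r+21·z-44·r²-77·r); both groups contain (-18·z²+78·z·r+21·z-44·r²-77·r), so (14·z+5·r-6) is a factor with cofactor -18·z²+78·z·r+21·z-44·r²-77·r.
The cofactor groups again: -18·z²+78·z·r+21·z-44·r²-77·r = -6·z·(3·z-11·r) + (4·r+7)·(3·z-11·r); both groups contain (3·z-11·r), giving -(6·z-4·r-7)·(3·z-11·r).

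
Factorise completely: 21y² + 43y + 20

Need a pair with product 21·20 = 420 and sum 43: that's 15 and 28.
Split the middle term: 21y² + 15y + 28y + 20 = 3y(7y + 5) + 4(7y + 5).

(3y + 4)(7y + 5)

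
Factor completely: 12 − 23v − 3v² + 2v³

(2v − 1)(v + 3)(v − 4)

Among the possible rational roots, v = 4 is a root, giving the factor (v − 4) and quotient 2v² + 5v − 3.
The remaining quadratic factors as (2v − 1)(v + 3).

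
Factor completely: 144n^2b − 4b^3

4b(6n − b)(6n + b)

Pull out the common factor 4b; 36n^2 − b^2 is a difference of squares.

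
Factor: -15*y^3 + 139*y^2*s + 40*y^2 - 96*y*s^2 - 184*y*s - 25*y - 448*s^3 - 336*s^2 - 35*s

-(3*y - 8*s - 5)*(y - 8*s - 1)*(5*y + 7*s)

Group: y*(-15*y^2 + 19*y*s + 25*y + 56*s^2 + 35*s) + (-8*s - 1)*(-15*y^2 + 19*y*s + 25*y + 56*s^2 + 35*s); both groups contain (-15*y^2 + 19*y*s + 25*y + 56*s^2 + 35*s), so (y - 8*s - 1) is a factor with cofactor -15*y^2 + 19*y*s + 25*y + 56*s^2 + 35*s.
The cofactor groups again: -15*y^2 + 19*y*s + 25*y + 56*s^2 + 35*s = -3*y*(5*y + 7*s) + (8*s + 5)*(5*y + 7*s); both groups contain (5*y + 7*s), giving -(3*y - 8*s - 5)*(5*y + 7*s).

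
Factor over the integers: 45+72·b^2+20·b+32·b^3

(4·b+9)·(8·b^2+5)

Group as (32·b^3+20·b) + (72·b^2+45) = 4·b·(8·b^2+5) + 9·(8·b^2+5).
Both groups share the factor (8·b^2+5).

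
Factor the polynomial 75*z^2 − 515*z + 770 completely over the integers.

Pull out the common factor 5, then factor the remaining trinomial.

5*(3*z − 14)*(5*z − 11)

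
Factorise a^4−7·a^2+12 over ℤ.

(a+2)·(a−2)·(a^2−3)

Substitute u = a^2 to get a quadratic in u, then factor.
a^2−3 is irreducible over ℤ (3 is not a perfect square).
a^2−4 is a difference of squares.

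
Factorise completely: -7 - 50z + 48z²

(6z - 7)(8z + 1)

Need a pair with product 48·(-7) = -336 and sum -50: that's 6 and -56.
Split the middle term: 48z² + 6z - 56z - 7 = 6z(8z + 1) - 7(8z + 1).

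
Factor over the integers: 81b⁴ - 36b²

9b²(3b + 2)(3b - 2)

Every term has a factor of 9b². Then 9b² - 4 = (3b)² − (2)².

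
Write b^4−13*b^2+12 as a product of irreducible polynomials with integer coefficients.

Substitute u = b^2 to get a quadratic in u, then factor.
b^2−12 is irreducible over ℤ (12 is not a perfect square).
b^2−1 is a difference of squares.

(b+1)*(b−1)*(b^2−12)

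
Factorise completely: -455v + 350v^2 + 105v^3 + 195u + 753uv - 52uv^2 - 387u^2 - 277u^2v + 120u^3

(3u - 7v)(5u - 3v - 13)(8u + 5v - 5)

Group: 8u(15u^2 - 44uv - 39u + 21v^2 + 91v) + (5v - 5)(15u^2 - 44uv - 39u + 21v^2 + 91v); both groups contain (15u^2 - 44uv - 39u + 21v^2 + 91v), so (8u + 5v - 5) is a factor with cofactor 15u^2 - 44uv - 39u + 21v^2 + 91v.
The cofactor groups again: 15u^2 - 44uv - 39u + 21v^2 + 91v = 5u(3u - 7v) + (-3v - 13)(3u - 7v); both groups contain (3u - 7v), giving (5u - 3v - 13)(3u - 7v).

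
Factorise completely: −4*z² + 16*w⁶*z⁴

4*z²*(2*w³*z + 1)*(2*w³*z − 1)

Every term has a factor of 4*z²; factoring it out leaves 4*w⁶*z² − 1.
Recognize a difference of squares with the parts 2*w³*z and 1.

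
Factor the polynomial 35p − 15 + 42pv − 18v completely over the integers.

(6v + 5)(7p − 3)

Group as (42pv + 35p) + (−18v − 15) = 7p(6v + 5) − 3(6v + 5).
Both groups share the factor (6v + 5).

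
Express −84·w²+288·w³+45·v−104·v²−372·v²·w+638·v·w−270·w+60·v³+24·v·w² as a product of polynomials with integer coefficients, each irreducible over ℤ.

Group: v·(60·v²−12·v·w−104·v−48·w²+14·w+45) − 6·w·(60·v²−12·v·w−104·v−48·w²+14·w+45); both groups contain (60·v²−12·v·w−104·v−48·w²+14·w+45), so (v−6·w) is a factor with cofactor 60·v²−12·v·w−104·v−48·w²+14·w+45.
The cofactor groups again: 60·v²−12·v·w−104·v−48·w²+14·w+45 = 10·v·(6·v−6·w−5) + (8·w−9)·(6·v−6·w−5); both groups contain (6·v−6·w−5), giving (10·v+8·w−9)·(6·v−6·w−5).

(10·v+8·w−9)·(6·v−6·w−5)·(v−6·w)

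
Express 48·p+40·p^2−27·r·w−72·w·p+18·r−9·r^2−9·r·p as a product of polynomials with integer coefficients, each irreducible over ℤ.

Group: −3·r·(3·r+8·p) + (−9·w+5·p+6)·(3·r+8·p); both groups contain (3·r+8·p).

−(3·r+9·w−5·p−6)·(3·r+8·p)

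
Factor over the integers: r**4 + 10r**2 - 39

Substitute u = r**2 to get a quadratic in u, then factor.
r**2 + 13 is irreducible over ℤ (always positive, so no real roots).
r**2 - 3 is irreducible over ℤ (3 is not a perfect square).

(r**2 + 13)(r**2 - 3)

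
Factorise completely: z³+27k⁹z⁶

z³(3k³z+1)(9k⁶z²−3k³z+1)

Every term has a factor of z³; factoring it out leaves 27k⁹z³+1.
Recognize a sum of cubes with the parts 1 and 3k³z.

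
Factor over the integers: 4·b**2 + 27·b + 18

Need a pair with product 4·18 = 72 and sum 27: that's 3 and 24.
Split the middle term: 4·b**2 + 3·b + 24·b + 18 = b·(4·b + 3) + 6·(4·b + 3).

(4·b + 3)·(b + 6)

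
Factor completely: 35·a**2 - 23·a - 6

(5·a + 1)·(7·a - 6)

Need a pair with product 35·(-6) = -210 and sum -23: that's 7 and -30.
Split the middle term: 35·a**2 + 7·a - 30·a - 6 = 7·a·(5·a + 1) - 6·(5·a + 1).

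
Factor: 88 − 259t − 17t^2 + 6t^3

(2t + 11)(3t − 1)(t − 8)

Testing divisors of the constant over divisors of the leading coefficient, t = −11/2 is a root, so (2t + 11) divides it; the quotient is 3t^2 − 25t + 8.
The remaining quadratic factors as (3t − 1)(t − 8).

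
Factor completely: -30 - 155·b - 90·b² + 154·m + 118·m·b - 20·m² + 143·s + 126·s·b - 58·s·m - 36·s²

-(4·s + 2·m - 10·b - 15)·(9·s + 10·m - 9·b - 2)

Group: -9·s·(4·s + 2·m - 10·b - 15) + (-10·m + 9·b + 2)·(4·s + 2·m - 10·b - 15); both groups contain (4·s + 2·m - 10·b - 15).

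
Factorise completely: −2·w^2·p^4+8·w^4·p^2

Every term has a factor of 2·w^2·p^2. Then 4·w^2−p^2 = (2·w)² − (p)².

2·p^2·w^2·(2·w−p)·(2·w+p)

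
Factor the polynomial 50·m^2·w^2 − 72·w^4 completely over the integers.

2·w^2·(5·m + 6·w)·(5·m − 6·w)

Factor out 2·w^2, leaving 25·m^2 − 36·w^2, which is a difference of two squares.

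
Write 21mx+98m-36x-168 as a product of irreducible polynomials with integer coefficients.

(3x+14)(7m-12)

Group as (21mx+98m) + (-36x-168) = 7m(3x+14) - 12(3x+14).
Both groups share the factor (3x+14).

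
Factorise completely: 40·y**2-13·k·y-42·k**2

-(6·k-5·y)·(7·k+8·y)

Group: -6·k·(7·k+8·y) + 5·y·(7·k+8·y); both groups contain (7·k+8·y).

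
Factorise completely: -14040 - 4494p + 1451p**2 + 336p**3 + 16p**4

(4p + 9)(4p - 13)(p + 10)(p + 12)

Among the possible rational roots, p = -9/4 is a root, so (4p + 9) is a factor; dividing leaves 4p**3 + 75p**2 + 194p - 1560.
Then p = -12 is a root, giving the factor (p + 12) and quotient 4p**2 + 27p - 130.
The remaining quadratic factors as (p + 10)(4p - 13).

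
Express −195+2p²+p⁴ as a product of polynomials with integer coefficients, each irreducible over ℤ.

(p²+15)(p²−13)

Substitute u = p² to get a quadratic in u, then factor.
p²−13 is irreducible over ℤ (13 is not a perfect square).
p²+15 is irreducible over ℤ (always positive, so no real roots).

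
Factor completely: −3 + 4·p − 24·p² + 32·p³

Group as (32·p³ + 4·p) + (−24·p² − 3) = 4·p·(8·p² + 1) − 3·(8·p² + 1).
Both groups share the factor (8·p² + 1).

(4·p − 3)·(8·p² + 1)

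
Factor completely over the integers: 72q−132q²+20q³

4q(5q−3)(q−6)

Pull out the common factor 4q, then factor the remaining trinomial.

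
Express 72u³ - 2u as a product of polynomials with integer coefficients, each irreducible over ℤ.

Factor out 2u, leaving 36u² - 1, which is a difference of two squares.

2u(6u + 1)(6u - 1)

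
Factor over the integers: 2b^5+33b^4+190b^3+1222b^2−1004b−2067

(2b−3)(b+1)(b+13)(b^2+4b+53)

Trying the rational-root candidates, b = −1 is a root, so (b+1) is a factor; dividing leaves 2b^4+31b^3+159b^2+1063b−2067.
Then b = 3/2 is a root, giving the factor (2b−3) and quotient b^3+17b^2+105b+689.
Then b = −13 is a root, giving the factor (b+13) and quotient b^2+4b+53.
The quadratic b^2+4b+53 has discriminant −196 < 0 and is irreducible over ℤ.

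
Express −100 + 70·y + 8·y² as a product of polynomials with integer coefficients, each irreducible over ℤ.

Pull out the common factor 2, then factor the remaining trinomial.

2·(4·y − 5)·(y + 10)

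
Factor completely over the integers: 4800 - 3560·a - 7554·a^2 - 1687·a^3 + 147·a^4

(3·a + 8)·(7·a + 10)·(7·a - 4)·(a - 15)

Trying the rational-root candidates, a = 4/7 is a root, giving the factor (7·a - 4) and quotient 21·a^3 - 229·a^2 - 1210·a - 1200.
Next, a = -8/3 is a root, so (3·a + 8) is a factor; dividing leaves 7·a^2 - 95·a - 150.
The remaining quadratic factors as (7·a + 10)(a - 15).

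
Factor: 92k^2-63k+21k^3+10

(3k-1)(7k-2)(k+5)

Among the possible rational roots, k = 1/3 is a root, so (3k-1) divides it; the quotient is 7k^2+33k-10.
The remaining quadratic factors as (7k-2)(k+5).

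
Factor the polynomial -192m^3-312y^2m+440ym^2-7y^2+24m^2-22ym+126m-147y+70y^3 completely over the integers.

Group: 7y(10y^2-36ym-y+32m^2-4m-21) - 6m(10y^2-36ym-y+32m^2-4m-21); both groups contain (10y^2-36ym-y+32m^2-4m-21), so (7y-6m) is a factor with cofactor 10y^2-36ym-y+32m^2-4m-21.
The cofactor groups again: 10y^2-36ym-y+32m^2-4m-21 = 2y(5y-8m+7) + (-4m-3)(5y-8m+7); both groups contain (5y-8m+7), giving (2y-4m-3)(5y-8m+7).

(2y-4m-3)(7y-6m)(5y-8m+7)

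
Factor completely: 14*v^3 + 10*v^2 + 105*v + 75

(7*v + 5)*(2*v^2 + 15)

Group as (14*v^3 + 105*v) + (10*v^2 + 75) = 7*v*(2*v^2 + 15) + 5*(2*v^2 + 15).
Both groups share the factor (2*v^2 + 15).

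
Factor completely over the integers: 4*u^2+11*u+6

Need a pair with product 4·6 = 24 and sum 11: that's 8 and 3.
Split the middle term: 4*u^2+8*u + 3*u+6 = 4*u*(u+2) + 3*(u+2).

(4*u+3)*(u+2)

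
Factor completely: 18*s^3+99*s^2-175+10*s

Trying the rational-root candidates, s = -5 is a root, giving the factor (s+5) and quotient 18*s^2+9*s-35.
The remaining quadratic factors as (6*s-7)(3*s+5).

(3*s+5)*(6*s-7)*(s+5)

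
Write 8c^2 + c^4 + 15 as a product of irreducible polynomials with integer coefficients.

(c^2 + 3)(c^2 + 5)

Substitute u = c^2 to get a quadratic in u, then factor.
c^2 + 5 is irreducible over ℤ (always positive, so no real roots).
c^2 + 3 is irreducible over ℤ (always positive, so no real roots).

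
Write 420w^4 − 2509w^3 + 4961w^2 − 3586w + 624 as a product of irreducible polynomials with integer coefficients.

Trying the rational-root candidates, w = 8/3 is a root, giving the factor (3w − 8) and quotient 140w^3 − 463w^2 + 419w − 78.
Next, w = 6/5 is a root, so (5w − 6) divides it; the quotient is 28w^2 − 59w + 13.
The remaining quadratic factors as (4w − 1)(7w − 13).

(3w − 8)(4w − 1)(5w − 6)(7w − 13)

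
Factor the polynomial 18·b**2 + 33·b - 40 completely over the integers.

Need a pair with product 18·(-40) = -720 and sum 33: that's 48 and -15.
Split the middle term: 18·b**2 + 48·b - 15·b - 40 = 6·b·(3·b + 8) - 5·(3·b + 8).

(3·b + 8)·(6·b - 5)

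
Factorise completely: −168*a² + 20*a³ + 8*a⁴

4*a²*(2*a − 7)*(a + 6)

Pull out the common factor 4*a², then factor the remaining trinomial.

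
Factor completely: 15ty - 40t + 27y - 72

Group as (15ty - 40t) + (27y - 72) = 5t(3y - 8) + 9(3y - 8).
Both groups share the factor (3y - 8).

(3y - 8)(5t + 9)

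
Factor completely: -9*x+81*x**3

Pull out the common factor 9*x; 9*x**2-1 is a difference of squares.

9*x*(3*x+1)*(3*x-1)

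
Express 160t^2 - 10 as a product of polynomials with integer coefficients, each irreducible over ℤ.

Factor out 10, leaving 16t^2 - 1, which is a difference of two squares.

10(4t + 1)(4t - 1)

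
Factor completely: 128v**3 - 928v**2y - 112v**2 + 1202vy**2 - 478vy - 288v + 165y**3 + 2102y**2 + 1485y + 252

(2v - 11y - 3)(8v + y + 12)(8v - 15y - 7)

Group: 8v(16v**2 - 86vy - 11y**2 - 135y - 36) + (-15y - 7)(16v**2 - 86vy - 11y**2 - 135y - 36); both groups contain (16v**2 - 86vy - 11y**2 - 135y - 36), so (8v - 15y - 7) is a factor with cofactor 16v**2 - 86vy - 11y**2 - 135y - 36.
The cofactor groups again: 16v**2 - 86vy - 11y**2 - 135y - 36 = 2v(8v + y + 12) + (-11y - 3)(8v + y + 12); both groups contain (8v + y + 12), giving (2v - 11y - 3)(8v + y + 12).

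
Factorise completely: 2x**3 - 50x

2x(x + 5)(x - 5)

Every term has a factor of 2x. Then x**2 - 25 = (x)² − (5)².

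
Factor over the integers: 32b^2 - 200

8(2b + 5)(2b - 5)

Every term has a factor of 8. Then 4b^2 - 25 = (2b)² − (5)².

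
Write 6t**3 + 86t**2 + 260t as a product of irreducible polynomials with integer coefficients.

Pull out the common factor 2t, then factor the remaining trinomial.

2t(3t + 13)(t + 10)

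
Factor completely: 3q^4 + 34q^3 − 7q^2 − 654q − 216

(3q + 1)(q + 6)(q + 9)(q − 4)

Trying the rational-root candidates, q = −6 is a root, so (q + 6) is a factor; dividing leaves 3q^3 + 16q^2 − 103q − 36.
Then q = −9 is a root, so (q + 9) is a factor; dividing leaves 3q^2 − 11q − 4.
The remaining quadratic factors as (q − 4)(3q + 1).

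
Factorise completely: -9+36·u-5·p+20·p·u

(4·u-1)·(5·p+9)

Group as (20·p·u-5·p) + (36·u-9) = 5·p·(4·u-1) + 9·(4·u-1).
Both groups share the factor (4·u-1).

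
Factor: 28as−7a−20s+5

(4s−1)(7a−5)

Group as (28as−7a) + (−20s+5) = 7a(4s−1) − 5(4s−1).
Both groups share the factor (4s−1).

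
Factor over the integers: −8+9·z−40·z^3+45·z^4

(9·z−8)·(5·z^3+1)

Group as (45·z^4+9·z) + (−40·z^3−8) = 9·z·(5·z^3+1) − 8·(5·z^3+1).
Both groups share the factor (5·z^3+1).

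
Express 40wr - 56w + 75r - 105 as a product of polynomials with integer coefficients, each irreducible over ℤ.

Group as (40wr - 56w) + (75r - 105) = 8w(5r - 7) + 15(5r - 7).
Both groups share the factor (5r - 7).

(5r - 7)(8w + 15)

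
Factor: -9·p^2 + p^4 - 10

Substitute u = p^2 to get a quadratic in u, then factor.
p^2 + 1 is irreducible over ℤ (sum of squares).
p^2 - 10 is irreducible over ℤ (10 is not a perfect square).

(p^2 + 1)·(p^2 - 10)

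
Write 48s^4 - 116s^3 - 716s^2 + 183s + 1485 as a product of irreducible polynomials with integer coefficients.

(2s - 3)(4s + 9)(6s + 11)(s - 5)

Trying the rational-root candidates, s = -9/4 is a root, so (4s + 9) divides it; the quotient is 12s^3 - 56s^2 - 53s + 165.
Continuing, s = 5 is a root, so (s - 5) is a factor; dividing leaves 12s^2 + 4s - 33.
The remaining quadratic factors as (2s - 3)(6s + 11).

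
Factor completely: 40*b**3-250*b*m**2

Factor out 10*b, leaving 4*b**2-25*m**2, which is a difference of two squares.

10*b*(2*b+5*m)*(2*b-5*m)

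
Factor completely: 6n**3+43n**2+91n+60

(2n+3)(3n+5)(n+4)

Among the possible rational roots, n = -3/2 is a root, so (2n+3) is a factor; dividing leaves 3n**2+17n+20.
The remaining quadratic factors as (3n+5)(n+4).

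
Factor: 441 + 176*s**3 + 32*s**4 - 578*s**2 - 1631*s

(2*s - 7)*(4*s + 9)*(4*s - 1)*(s + 7)

Testing divisors of the constant over divisors of the leading coefficient, s = 1/4 is a root, giving the factor (4*s - 1) and quotient 8*s**3 + 46*s**2 - 133*s - 441.
Then s = -9/4 is a root, so (4*s + 9) divides it; the quotient is 2*s**2 + 7*s - 49.
The remaining quadratic factors as (s + 7)(2*s - 7).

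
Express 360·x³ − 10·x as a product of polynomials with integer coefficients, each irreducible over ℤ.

10·x·(6·x + 1)·(6·x − 1)

Every term has a factor of 10·x. Then 36·x² − 1 = (6·x)² − (1)².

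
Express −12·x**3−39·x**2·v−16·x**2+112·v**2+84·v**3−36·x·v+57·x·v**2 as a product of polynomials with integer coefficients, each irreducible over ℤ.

Group: 3·x·(−4·x**2−9·x·v+28·v**2) + (3·v+4)·(−4·x**2−9·x·v+28·v**2); both groups contain (−4·x**2−9·x·v+28·v**2), so (3·x+3·v+4) is a factor with cofactor −4·x**2−9·x·v+28·v**2.
The cofactor groups again: −4·x**2−9·x·v+28·v**2 = −x·(4·x−7·v) − 4·v·(4·x−7·v); both groups contain (4·x−7·v), giving −(x+4·v)·(4·x−7·v).

−(4·x−7·v)·(3·x+3·v+4)·(x+4·v)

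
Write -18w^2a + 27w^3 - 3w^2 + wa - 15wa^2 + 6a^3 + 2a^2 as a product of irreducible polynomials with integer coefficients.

(9w - 3a - 1)(w - a)(3w + 2a)

Group: 9w(3w^2 - wa - 2a^2) + (-3a - 1)(3w^2 - wa - 2a^2); both groups contain (3w^2 - wa - 2a^2), so (9w - 3a - 1) is a factor with cofactor 3w^2 - wa - 2a^2.
The cofactor groups again: 3w^2 - wa - 2a^2 = 3w(w - a) + 2a(w - a); both groups contain (w - a), giving (3w + 2a)(w - a).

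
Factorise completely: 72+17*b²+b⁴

Substitute u = b² to get a quadratic in u, then factor.
b²+8 is irreducible over ℤ (always positive, so no real roots).
b²+9 is irreducible over ℤ (sum of squares).

(b²+8)*(b²+9)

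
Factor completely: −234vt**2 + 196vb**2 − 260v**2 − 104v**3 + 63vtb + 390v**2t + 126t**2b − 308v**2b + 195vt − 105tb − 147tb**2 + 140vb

−(4v − 3t)(13v − 7b)(2v − 6t + 7b + 5)

Group: 13v(−8v**2 + 30vt − 28vb − 20v − 18t**2 + 21tb + 15t) − 7b(−8v**2 + 30vt − 28vb − 20v − 18t**2 + 21tb + 15t); both groups contain (−8v**2 + 30vt − 28vb − 20v − 18t**2 + 21tb + 15t), so (13v − 7b) is a factor with cofactor −8v**2 + 30vt − 28vb − 20v − 18t**2 + 21tb + 15t.
The cofactor groups again: −8v**2 + 30vt − 28vb − 20v − 18t**2 + 21tb + 15t = −4v(2v − 6t + 7b + 5) + 3t(2v − 6t + 7b + 5); both groups contain (2v − 6t + 7b + 5), giving −(4v − 3t)(2v − 6t + 7b + 5).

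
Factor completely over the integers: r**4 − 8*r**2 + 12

Substitute u = r**2 to get a quadratic in u, then factor.
r**2 − 2 is irreducible over ℤ (2 is not a perfect square).
r**2 − 6 is irreducible over ℤ (6 is not a perfect square).

(r**2 − 2)*(r**2 − 6)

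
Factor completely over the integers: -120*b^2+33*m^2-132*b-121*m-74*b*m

Group: -12*b*(10*b-3*m+11) - 11*m*(10*b-3*m+11); both groups contain (10*b-3*m+11).

-(10*b-3*m+11)*(12*b+11*m)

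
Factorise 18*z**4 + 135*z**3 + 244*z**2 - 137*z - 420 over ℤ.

Among the possible rational roots, z = -4 is a root, giving the factor (z + 4) and quotient 18*z**3 + 63*z**2 - 8*z - 105.
Continuing, z = -5/3 is a root, giving the factor (3*z + 5) and quotient 6*z**2 + 11*z - 21.
The remaining quadratic factors as (z + 3)(6*z - 7).

(3*z + 5)*(6*z - 7)*(z + 3)*(z + 4)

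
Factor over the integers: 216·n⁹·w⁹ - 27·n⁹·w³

27·n⁹·w³·(2·w² - 1)·(4·w⁴ + 2·w² + 1)

Every term has a factor of 27·n⁹·w³; factoring it out leaves 8·w⁶ - 1.
Recognize a difference of cubes with the parts 2·w² and 1.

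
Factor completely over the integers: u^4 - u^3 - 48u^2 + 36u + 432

(u + 3)(u + 6)(u - 4)(u - 6)

Trying the rational-root candidates, u = -6 is a root, giving the factor (u + 6) and quotient u^3 - 7u^2 - 6u + 72.
Then u = -3 is a root, so (u + 3) is a factor; dividing leaves u^2 - 10u + 24.
The remaining quadratic factors as (u - 6)(u - 4).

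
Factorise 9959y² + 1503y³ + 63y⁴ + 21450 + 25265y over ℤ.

By the rational root theorem, y = -13/7 is a root, so (7y + 13) is a factor; dividing leaves 9y³ + 198y² + 1055y + 1650.
Next, y = -11/3 is a root, so (3y + 11) divides it; the quotient is 3y² + 55y + 150.
The remaining quadratic factors as (y + 15)(3y + 10).

(3y + 10)(3y + 11)(7y + 13)(y + 15)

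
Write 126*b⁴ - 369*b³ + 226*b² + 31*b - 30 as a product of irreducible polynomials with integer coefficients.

(3*b + 1)*(6*b - 5)*(7*b - 3)*(b - 2)

Testing divisors of the constant over divisors of the leading coefficient, b = 2 is a root, so (b - 2) is a factor; dividing leaves 126*b³ - 117*b² - 8*b + 15.
Then b = 5/6 is a root, so (6*b - 5) divides it; the quotient is 21*b² - 2*b - 3.
The remaining quadratic factors as (7*b - 3)(3*b + 1).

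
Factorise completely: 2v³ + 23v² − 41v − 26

Among the possible rational roots, v = 2 is a root, so (v − 2) is a factor; dividing leaves 2v² + 27v + 13.
The remaining quadratic factors as (v + 13)(2v + 1).

(2v + 1)(v + 13)(v − 2)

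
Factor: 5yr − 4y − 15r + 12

(5r − 4)(y − 3)

Group as (5yr − 4y) + (−15r + 12) = y(5r − 4) − 3(5r − 4).
Both groups share the factor (5r − 4).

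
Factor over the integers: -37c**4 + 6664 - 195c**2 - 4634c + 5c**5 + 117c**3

Among the possible rational roots, c = 7/5 is a root, so (5c - 7) is a factor; dividing leaves c**4 - 6c**3 + 15c**2 - 18c - 952.
Next, c = -4 is a root, so (c + 4) divides it; the quotient is c**3 - 10c**2 + 55c - 238.
Then c = 7 is a root, so (c - 7) is a factor; dividing leaves c**2 - 3c + 34.
The quadratic c**2 - 3c + 34 has discriminant -127 < 0 and is irreducible over ℤ.

(5c - 7)(c + 4)(c - 7)(c**2 - 3c + 34)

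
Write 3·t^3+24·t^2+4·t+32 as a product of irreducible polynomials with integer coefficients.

Group as (3·t^3+4·t) + (24·t^2+32) = t·(3·t^2+4) + 8·(3·t^2+4).
Both groups share the factor (3·t^2+4).

(t+8)·(3·t^2+4)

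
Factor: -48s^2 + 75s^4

3s^2(5s + 4)(5s - 4)

Factor out 3s^2, leaving 25s^2 - 16, which is a difference of two squares.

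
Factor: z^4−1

(z)⁴ − (1)⁴ = ((z)² − (1)²)((z)² + (1)²); the first factor splits again, the second (z^2+1) is irreducible.

(z+1)·(z−1)·(z^2+1)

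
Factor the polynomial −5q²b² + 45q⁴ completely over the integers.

5q²(3q − b)(3q + b)

Every term has a factor of 5q². Then 9q² − b² = (3q)² − (b)².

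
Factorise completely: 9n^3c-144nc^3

9cn(n-4c)(n+4c)

Every term has a factor of 9nc. Then n^2-16c^2 = (n)² − (4c)².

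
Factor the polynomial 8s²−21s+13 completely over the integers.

Need a pair with product 8·13 = 104 and sum −21: that's −8 and −13.
Split the middle term: 8s²−8s − 13s+13 = 8s(s−1) − 13(s−1).

(8s−13)(s−1)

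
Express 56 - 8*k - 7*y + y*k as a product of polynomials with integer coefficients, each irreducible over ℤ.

Group as (y*k - 7*y) + (-8*k + 56) = y*(k - 7) - 8*(k - 7).
Both groups share the factor (k - 7).

(k - 7)*(y - 8)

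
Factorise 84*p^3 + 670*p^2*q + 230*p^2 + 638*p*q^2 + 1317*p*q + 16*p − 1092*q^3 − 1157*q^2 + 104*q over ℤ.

(14*p − 12*q + 1)*(2*p + 13*q)*(3*p + 7*q + 8)

Group: 3*p*(28*p^2 + 158*p*q + 2*p − 156*q^2 + 13*q) + (7*q + 8)*(28*p^2 + 158*p*q + 2*p − 156*q^2 + 13*q); both groups contain (28*p^2 + 158*p*q + 2*p − 156*q^2 + 13*q), so (3*p + 7*q + 8) is a factor with cofactor 28*p^2 + 158*p*q + 2*p − 156*q^2 + 13*q.
The cofactor groups again: 28*p^2 + 158*p*q + 2*p − 156*q^2 + 13*q = 14*p*(2*p + 13*q) + (−12*q + 1)*(2*p + 13*q); both groups contain (2*p + 13*q), giving (14*p − 12*q + 1)*(2*p + 13*q).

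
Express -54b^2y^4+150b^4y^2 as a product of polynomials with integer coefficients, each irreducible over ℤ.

6b^2y^2(5b+3y)(5b-3y)

Every term has a factor of 6b^2y^2. Then 25b^2-9y^2 = (5b)² − (3y)².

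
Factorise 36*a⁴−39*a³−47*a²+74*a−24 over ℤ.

(3*a+4)*(3*a−2)*(4*a−3)*(a−1)

Testing divisors of the constant over divisors of the leading coefficient, a = 1 is a root, so (a−1) is a factor; dividing leaves 36*a³−3*a²−50*a+24.
Next, a = −4/3 is a root, giving the factor (3*a+4) and quotient 12*a²−17*a+6.
The remaining quadratic factors as (4*a−3)(3*a−2).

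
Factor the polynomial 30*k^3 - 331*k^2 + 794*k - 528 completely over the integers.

Testing divisors of the constant over divisors of the leading coefficient, k = 6/5 is a root, giving the factor (5*k - 6) and quotient 6*k^2 - 59*k + 88.
The remaining quadratic factors as (k - 8)(6*k - 11).

(5*k - 6)*(6*k - 11)*(k - 8)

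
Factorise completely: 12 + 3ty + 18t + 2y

Group as (3ty + 18t) + (2y + 12) = 3t(y + 6) + 2(y + 6).
Both groups share the factor (y + 6).

(3t + 2)(y + 6)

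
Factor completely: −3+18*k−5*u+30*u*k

Group as (30*u*k−5*u) + (18*k−3) = 5*u*(6*k−1) + 3*(6*k−1).
Both groups share the factor (6*k−1).

(5*u+3)*(6*k−1)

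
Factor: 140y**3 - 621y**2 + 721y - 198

Among the possible rational roots, y = 2/5 is a root, giving the factor (5y - 2) and quotient 28y**2 - 113y + 99.
The remaining quadratic factors as (7y - 9)(4y - 11).

(4y - 11)(5y - 2)(7y - 9)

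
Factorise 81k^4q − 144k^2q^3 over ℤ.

Pull out the common factor 9k^2q; 9k^2 − 16q^2 is a difference of squares.

9k^2q(3k + 4q)(3k − 4q)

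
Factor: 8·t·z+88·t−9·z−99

(8·t−9)·(z+11)

Group as (8·t·z+88·t) + (−9·z−99) = 8·t·(z+11) − 9·(z+11).
Both groups share the factor (z+11).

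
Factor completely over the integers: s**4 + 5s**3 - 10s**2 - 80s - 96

(s + 2)(s + 3)(s + 4)(s - 4)

Testing divisors of the constant over divisors of the leading coefficient, s = 4 is a root, giving the factor (s - 4) and quotient s**3 + 9s**2 + 26s + 24.
Next, s = -4 is a root, giving the factor (s + 4) and quotient s**2 + 5s + 6.
The remaining quadratic factors as (s + 3)(s + 2).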